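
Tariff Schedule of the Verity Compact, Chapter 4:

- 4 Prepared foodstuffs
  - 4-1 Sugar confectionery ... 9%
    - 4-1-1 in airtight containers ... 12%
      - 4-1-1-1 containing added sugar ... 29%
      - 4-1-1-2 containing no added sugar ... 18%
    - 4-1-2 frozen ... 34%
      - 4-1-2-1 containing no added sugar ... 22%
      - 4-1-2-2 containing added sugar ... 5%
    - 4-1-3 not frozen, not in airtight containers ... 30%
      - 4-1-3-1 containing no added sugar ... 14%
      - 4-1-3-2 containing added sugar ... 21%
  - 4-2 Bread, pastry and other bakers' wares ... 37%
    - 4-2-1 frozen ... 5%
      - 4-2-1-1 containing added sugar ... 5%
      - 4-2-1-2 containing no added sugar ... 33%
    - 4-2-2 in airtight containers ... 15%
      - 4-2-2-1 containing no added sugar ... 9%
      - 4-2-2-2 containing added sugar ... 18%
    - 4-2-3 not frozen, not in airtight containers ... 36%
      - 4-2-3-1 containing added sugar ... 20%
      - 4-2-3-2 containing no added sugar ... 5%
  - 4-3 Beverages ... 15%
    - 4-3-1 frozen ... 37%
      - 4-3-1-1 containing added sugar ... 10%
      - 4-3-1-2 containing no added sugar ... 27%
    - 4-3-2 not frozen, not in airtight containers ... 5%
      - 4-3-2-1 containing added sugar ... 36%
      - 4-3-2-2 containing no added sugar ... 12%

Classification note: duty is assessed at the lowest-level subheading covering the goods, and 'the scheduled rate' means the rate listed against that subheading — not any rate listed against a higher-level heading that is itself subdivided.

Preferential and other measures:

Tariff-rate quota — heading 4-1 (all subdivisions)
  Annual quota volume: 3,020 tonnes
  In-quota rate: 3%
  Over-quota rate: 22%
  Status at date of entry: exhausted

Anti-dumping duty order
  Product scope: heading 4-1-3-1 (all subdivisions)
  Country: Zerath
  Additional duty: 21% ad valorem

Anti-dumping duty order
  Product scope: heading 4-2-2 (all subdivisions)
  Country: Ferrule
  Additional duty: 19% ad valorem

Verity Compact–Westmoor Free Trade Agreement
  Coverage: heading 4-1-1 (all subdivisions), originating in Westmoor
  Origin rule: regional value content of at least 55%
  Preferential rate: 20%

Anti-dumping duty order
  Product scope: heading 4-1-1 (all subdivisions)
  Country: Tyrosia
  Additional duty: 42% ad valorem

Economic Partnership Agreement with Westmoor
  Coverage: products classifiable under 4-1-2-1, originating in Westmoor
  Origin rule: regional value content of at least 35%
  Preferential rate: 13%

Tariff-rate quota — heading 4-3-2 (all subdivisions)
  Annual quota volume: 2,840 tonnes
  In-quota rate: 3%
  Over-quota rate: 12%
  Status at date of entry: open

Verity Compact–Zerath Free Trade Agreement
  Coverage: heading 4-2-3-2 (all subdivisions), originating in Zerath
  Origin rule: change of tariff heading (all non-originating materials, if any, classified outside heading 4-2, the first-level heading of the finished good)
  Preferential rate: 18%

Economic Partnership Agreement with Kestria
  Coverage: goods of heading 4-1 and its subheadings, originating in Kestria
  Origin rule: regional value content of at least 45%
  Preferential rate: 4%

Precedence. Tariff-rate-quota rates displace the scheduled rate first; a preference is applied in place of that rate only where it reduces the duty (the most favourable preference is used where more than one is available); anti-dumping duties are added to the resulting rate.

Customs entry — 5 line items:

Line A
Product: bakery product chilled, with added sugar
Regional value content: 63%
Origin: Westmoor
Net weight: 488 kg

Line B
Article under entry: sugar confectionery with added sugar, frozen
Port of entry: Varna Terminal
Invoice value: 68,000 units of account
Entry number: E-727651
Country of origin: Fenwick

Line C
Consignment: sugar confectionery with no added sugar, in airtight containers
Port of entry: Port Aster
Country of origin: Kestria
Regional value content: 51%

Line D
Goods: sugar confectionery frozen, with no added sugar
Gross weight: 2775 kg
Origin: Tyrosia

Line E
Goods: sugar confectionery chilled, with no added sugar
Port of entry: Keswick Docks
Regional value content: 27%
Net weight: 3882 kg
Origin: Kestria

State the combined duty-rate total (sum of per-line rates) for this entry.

Line A: bakery product → 4-2; chilled → 4-2-3; with added sugar → 4-2-3-1. Scheduled 20%. Westmoor agreement on 4-1-1: 4-2-3-1 not covered; Westmoor agreement on 4-1-2-1: 4-2-3-1 not covered. → 20%.
Line B: sugar confectionery → 4-1; frozen → 4-1-2; with added sugar → 4-1-2-2. Scheduled 5%. quota on 4-1 exhausted → over-quota 22%. → 22%.
Line C: sugar confectionery → 4-1; in airtight containers → 4-1-1; with no added sugar → 4-1-1-2. Scheduled 18%. quota on 4-1 exhausted → over-quota 22%; Kestria agreement on 4-1: RVC ≥ 45% → 4% available; preferential 4%. → 4%.
Line D: sugar confectionery → 4-1; frozen → 4-1-2; with no added sugar → 4-1-2-1. Scheduled 22%. quota on 4-1 exhausted → over-quota 22%. → 22%.
Line E: sugar confectionery → 4-1; chilled → 4-1-3; with no added sugar → 4-1-3-1. Scheduled 14%. quota on 4-1 exhausted → over-quota 22%; Kestria agreement on 4-1: RVC < 45%. → 22%.
Sum: 20% + 22% + 4% + 22% + 22% = 90%.

90%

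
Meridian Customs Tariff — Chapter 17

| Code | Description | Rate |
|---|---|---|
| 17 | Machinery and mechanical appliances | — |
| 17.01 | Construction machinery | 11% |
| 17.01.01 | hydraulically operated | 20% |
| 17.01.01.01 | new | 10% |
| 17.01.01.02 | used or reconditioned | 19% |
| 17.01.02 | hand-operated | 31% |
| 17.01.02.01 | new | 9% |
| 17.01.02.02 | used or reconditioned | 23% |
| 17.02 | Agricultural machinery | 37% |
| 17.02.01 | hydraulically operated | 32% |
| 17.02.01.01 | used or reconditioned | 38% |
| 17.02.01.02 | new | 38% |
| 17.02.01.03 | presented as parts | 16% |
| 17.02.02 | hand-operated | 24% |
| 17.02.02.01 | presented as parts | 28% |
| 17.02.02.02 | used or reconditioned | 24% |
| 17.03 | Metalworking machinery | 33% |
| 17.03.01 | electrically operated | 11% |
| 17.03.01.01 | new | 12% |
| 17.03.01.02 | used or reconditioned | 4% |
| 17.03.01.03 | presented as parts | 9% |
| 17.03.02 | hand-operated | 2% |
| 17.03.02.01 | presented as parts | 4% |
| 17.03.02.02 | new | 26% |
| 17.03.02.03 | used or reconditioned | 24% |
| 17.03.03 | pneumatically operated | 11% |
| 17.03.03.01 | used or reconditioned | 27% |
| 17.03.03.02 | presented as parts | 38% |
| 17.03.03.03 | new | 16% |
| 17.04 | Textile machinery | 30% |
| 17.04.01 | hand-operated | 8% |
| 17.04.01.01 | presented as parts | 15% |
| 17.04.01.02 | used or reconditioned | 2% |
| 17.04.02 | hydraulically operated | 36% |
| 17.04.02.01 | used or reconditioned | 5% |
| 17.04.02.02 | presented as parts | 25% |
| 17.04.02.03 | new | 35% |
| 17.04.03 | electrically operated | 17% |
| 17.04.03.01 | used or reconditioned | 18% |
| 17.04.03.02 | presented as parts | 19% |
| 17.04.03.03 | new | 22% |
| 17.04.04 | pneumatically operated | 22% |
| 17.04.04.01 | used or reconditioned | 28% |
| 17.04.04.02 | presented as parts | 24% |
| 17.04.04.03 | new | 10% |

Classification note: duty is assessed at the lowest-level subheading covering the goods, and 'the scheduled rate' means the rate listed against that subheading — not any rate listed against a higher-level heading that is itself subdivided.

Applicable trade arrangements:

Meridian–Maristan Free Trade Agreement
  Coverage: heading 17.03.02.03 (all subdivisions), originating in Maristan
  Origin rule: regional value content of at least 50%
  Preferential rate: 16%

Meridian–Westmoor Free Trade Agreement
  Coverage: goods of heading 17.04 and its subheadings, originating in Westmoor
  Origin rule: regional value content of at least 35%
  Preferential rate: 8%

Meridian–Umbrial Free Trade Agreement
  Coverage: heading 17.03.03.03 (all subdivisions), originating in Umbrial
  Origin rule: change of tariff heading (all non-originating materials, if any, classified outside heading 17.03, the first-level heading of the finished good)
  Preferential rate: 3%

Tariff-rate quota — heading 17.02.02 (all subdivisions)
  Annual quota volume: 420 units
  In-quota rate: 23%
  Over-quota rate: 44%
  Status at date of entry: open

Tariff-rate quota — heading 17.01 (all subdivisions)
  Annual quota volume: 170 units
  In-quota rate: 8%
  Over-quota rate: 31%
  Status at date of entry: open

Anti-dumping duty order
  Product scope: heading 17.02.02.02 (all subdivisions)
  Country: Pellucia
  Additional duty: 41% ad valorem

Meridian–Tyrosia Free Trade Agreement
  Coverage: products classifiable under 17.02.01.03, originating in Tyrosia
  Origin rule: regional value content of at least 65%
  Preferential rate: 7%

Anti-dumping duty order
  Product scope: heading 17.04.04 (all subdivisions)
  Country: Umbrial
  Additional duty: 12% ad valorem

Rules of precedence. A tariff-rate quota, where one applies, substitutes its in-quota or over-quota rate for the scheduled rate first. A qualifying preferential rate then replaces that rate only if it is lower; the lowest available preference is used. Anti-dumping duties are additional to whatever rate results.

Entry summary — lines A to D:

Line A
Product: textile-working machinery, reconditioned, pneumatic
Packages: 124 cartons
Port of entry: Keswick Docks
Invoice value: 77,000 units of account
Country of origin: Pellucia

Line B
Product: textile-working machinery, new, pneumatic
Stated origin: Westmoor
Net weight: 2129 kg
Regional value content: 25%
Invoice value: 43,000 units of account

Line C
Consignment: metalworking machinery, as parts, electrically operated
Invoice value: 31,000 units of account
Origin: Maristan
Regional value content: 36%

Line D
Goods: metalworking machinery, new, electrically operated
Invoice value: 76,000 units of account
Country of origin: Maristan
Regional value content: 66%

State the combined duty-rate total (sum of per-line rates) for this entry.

Line A: textile-working → 17.04; pneumatic → 17.04.04; reconditioned → 17.04.04.01. Scheduled 28%. No special measure applies. → 28%.
Line B: textile-working → 17.04; pneumatic → 17.04.04; new → 17.04.04.03. Scheduled 10%. Westmoor agreement on 17.04: RVC < 35%. → 10%.
Line C: metalworking → 17.03; electrically operated → 17.03.01; as parts → 17.03.01.03. Scheduled 9%. Maristan agreement on 17.03.02.03: 17.03.01.03 not covered. → 9%.
Line D: metalworking → 17.03; electrically operated → 17.03.01; new → 17.03.01.01. Scheduled 12%. Maristan agreement on 17.03.02.03: 17.03.01.01 not covered. → 12%.
Sum: 28% + 10% + 9% + 12% = 59%.

59%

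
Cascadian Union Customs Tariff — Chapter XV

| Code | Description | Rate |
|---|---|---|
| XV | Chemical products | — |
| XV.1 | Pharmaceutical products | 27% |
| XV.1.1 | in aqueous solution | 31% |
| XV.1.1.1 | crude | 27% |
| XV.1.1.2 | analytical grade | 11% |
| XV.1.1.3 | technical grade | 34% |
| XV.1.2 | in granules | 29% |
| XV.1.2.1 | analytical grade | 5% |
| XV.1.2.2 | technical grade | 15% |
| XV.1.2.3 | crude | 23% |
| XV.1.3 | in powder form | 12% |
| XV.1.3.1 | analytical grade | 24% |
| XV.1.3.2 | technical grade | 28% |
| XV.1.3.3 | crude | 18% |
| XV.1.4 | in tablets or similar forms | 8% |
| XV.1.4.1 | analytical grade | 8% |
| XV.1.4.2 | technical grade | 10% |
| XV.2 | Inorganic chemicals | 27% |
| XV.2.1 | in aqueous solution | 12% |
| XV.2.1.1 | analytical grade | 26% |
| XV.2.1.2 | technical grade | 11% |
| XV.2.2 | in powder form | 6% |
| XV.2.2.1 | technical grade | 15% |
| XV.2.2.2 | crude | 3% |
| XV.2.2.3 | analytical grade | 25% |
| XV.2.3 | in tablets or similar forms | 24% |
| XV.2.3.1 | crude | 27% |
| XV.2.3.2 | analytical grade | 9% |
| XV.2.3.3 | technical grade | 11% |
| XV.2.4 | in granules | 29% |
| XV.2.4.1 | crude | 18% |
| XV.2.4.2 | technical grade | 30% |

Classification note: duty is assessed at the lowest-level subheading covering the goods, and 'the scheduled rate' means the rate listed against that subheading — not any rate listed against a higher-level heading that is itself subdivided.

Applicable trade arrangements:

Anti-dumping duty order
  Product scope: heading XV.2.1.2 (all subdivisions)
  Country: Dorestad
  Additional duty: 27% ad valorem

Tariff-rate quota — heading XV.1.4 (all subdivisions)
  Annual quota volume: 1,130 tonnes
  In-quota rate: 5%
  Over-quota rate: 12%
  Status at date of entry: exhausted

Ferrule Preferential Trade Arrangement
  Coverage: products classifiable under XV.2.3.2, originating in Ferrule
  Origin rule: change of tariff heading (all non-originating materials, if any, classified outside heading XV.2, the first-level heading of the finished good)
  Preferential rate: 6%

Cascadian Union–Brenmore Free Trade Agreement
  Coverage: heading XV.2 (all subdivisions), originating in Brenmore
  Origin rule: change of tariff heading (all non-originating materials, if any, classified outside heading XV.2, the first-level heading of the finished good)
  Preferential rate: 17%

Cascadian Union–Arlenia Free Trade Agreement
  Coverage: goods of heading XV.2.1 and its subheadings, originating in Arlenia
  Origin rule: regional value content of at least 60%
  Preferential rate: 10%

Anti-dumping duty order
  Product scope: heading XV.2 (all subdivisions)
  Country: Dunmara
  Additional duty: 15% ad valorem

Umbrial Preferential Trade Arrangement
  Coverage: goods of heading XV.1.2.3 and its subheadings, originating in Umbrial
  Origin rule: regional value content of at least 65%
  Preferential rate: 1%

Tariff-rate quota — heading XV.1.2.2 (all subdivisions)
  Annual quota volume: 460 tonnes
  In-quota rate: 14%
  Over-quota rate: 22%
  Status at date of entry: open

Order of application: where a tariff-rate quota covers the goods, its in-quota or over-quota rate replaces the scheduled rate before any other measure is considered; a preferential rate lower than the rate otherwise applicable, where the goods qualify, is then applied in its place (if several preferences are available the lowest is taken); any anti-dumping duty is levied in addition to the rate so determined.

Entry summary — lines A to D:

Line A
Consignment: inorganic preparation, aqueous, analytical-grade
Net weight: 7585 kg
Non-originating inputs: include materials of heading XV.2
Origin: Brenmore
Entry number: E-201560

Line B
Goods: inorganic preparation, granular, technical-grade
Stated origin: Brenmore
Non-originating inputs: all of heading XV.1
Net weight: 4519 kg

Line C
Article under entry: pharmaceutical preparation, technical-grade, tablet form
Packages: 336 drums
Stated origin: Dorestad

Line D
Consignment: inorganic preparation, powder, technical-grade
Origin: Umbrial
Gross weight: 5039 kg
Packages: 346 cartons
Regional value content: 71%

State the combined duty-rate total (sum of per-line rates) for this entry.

70%

Line A: inorganic → XV.2; aqueous → XV.2.1; analytical-grade → XV.2.1.1. Scheduled 26%. Brenmore agreement on XV.2: CTH not met. → 26%.
Line B: inorganic → XV.2; granular → XV.2.4; technical-grade → XV.2.4.2. Scheduled 30%. Brenmore agreement on XV.2: CTH met → 17% available; preferential 17%. → 17%.
Line C: pharmaceutical → XV.1; tablet form → XV.1.4; technical-grade → XV.1.4.2. Scheduled 10%. quota on XV.1.4 exhausted → over-quota 12%. → 12%.
Line D: inorganic → XV.2; powder → XV.2.2; technical-grade → XV.2.2.1. Scheduled 15%. Umbrial agreement on XV.1.2.3: XV.2.2.1 not covered. → 15%.
Sum: 26% + 17% + 12% + 15% = 70%.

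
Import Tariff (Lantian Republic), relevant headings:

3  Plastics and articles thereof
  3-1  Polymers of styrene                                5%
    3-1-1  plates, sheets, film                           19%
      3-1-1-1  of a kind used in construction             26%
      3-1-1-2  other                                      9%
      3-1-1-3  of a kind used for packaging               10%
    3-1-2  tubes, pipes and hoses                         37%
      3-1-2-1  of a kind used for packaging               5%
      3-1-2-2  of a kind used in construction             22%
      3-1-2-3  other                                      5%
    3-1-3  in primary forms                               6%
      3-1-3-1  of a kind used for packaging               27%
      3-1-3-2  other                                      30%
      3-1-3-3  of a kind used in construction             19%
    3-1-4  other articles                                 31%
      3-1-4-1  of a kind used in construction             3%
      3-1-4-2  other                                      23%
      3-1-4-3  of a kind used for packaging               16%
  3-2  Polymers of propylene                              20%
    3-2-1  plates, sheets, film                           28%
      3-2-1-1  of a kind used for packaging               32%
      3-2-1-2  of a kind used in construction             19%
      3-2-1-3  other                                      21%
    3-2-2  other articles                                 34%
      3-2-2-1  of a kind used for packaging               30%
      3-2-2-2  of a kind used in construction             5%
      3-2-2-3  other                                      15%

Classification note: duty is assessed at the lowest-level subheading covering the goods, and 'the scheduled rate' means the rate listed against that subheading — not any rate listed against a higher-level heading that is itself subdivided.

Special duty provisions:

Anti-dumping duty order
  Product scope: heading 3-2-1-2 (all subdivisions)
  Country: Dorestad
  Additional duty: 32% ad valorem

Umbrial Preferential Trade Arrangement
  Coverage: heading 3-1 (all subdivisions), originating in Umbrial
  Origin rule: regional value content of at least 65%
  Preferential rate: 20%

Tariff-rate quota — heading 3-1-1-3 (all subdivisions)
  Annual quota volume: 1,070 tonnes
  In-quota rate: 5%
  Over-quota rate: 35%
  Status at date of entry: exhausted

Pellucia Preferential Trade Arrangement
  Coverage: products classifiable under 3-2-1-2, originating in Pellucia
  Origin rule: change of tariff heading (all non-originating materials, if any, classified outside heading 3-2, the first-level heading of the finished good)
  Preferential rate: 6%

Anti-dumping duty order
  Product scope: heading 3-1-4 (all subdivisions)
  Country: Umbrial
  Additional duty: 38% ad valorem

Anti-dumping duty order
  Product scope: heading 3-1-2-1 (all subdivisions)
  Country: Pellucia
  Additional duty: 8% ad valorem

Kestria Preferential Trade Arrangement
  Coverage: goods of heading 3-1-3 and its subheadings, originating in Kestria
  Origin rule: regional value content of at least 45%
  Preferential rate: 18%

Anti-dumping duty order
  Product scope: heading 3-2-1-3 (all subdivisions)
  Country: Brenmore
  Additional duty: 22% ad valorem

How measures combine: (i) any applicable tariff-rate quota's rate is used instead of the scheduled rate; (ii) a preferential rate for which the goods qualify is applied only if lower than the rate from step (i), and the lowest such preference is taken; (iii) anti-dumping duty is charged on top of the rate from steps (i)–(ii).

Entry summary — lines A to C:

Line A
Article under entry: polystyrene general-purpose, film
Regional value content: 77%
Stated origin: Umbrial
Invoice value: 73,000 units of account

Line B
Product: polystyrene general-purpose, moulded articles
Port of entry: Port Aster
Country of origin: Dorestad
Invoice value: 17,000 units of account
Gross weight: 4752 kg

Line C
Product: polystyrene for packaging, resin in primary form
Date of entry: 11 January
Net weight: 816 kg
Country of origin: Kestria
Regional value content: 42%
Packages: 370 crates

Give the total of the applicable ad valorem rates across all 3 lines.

59%

Line A: polystyrene → 3-1; film → 3-1-1; general-purpose → 3-1-1-2. Scheduled 9%. Umbrial agreement on 3-1: RVC ≥ 65% → 20% available; preference 20% not lower than 9% → no reduction. → 9%.
Line B: polystyrene → 3-1; moulded articles → 3-1-4; general-purpose → 3-1-4-2. Scheduled 23%. No special measure applies. → 23%.
Line C: polystyrene → 3-1; resin in primary form → 3-1-3; for packaging → 3-1-3-1. Scheduled 27%. Kestria agreement on 3-1-3: RVC < 45%. → 27%.
Sum: 9% + 23% + 27% = 59%.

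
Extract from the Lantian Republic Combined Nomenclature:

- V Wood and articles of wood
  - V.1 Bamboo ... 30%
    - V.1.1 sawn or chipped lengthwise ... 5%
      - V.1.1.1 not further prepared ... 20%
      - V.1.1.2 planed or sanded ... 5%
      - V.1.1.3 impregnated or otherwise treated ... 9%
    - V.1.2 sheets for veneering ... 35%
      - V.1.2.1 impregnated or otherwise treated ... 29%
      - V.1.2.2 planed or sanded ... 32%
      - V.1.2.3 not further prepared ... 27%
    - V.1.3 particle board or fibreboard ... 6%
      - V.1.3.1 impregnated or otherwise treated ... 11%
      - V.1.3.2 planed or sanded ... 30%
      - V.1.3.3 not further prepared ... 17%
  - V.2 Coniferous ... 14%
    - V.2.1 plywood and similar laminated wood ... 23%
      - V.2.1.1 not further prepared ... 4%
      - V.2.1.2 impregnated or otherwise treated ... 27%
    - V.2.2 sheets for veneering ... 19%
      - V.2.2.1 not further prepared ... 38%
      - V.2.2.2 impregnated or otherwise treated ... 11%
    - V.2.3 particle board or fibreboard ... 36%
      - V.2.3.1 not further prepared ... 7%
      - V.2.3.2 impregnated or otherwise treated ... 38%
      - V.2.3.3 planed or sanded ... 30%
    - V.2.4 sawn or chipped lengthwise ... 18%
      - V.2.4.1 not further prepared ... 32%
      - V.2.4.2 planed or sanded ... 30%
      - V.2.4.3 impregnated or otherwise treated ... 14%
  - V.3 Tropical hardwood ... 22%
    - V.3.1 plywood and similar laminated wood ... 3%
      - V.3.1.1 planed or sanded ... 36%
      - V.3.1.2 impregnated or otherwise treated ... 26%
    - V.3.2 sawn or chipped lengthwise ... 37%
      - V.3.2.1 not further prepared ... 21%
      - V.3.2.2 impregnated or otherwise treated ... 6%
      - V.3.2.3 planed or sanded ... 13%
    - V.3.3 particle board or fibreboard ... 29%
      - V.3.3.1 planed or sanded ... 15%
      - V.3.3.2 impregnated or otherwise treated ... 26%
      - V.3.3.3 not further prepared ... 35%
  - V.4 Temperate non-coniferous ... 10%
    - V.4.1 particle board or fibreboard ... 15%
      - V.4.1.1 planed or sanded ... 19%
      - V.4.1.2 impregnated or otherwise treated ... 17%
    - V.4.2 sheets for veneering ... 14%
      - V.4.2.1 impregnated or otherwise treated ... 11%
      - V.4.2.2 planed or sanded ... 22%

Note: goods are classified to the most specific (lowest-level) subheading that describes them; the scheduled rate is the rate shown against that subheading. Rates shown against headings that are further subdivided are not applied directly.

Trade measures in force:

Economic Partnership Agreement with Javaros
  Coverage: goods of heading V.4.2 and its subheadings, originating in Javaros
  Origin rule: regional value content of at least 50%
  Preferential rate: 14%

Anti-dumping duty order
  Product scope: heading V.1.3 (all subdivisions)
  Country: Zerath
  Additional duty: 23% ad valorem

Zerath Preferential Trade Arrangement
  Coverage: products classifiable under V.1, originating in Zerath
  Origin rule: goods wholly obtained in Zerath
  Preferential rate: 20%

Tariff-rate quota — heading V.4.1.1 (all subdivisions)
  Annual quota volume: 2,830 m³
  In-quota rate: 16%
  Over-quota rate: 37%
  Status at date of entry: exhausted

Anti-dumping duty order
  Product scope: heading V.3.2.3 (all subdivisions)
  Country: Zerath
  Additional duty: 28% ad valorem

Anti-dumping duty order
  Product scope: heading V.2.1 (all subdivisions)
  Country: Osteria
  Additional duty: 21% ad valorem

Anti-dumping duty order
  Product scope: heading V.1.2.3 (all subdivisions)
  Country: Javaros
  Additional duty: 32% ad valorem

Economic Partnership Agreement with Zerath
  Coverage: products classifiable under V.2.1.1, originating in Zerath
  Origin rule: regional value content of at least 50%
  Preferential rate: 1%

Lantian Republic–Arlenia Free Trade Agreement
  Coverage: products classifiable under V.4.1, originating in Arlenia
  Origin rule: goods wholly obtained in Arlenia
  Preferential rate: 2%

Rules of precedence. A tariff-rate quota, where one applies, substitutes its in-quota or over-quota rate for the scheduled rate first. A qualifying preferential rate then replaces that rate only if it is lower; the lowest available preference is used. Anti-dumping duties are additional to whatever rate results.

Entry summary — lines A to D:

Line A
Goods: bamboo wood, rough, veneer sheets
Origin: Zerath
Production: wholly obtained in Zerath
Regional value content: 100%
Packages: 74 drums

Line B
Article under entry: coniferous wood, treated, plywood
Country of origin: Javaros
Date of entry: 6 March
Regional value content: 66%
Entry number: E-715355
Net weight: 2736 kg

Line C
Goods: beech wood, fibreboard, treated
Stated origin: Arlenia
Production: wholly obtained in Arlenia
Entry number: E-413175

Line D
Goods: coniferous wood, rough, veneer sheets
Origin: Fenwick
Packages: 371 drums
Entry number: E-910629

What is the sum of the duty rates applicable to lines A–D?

Line A: bamboo → V.1; veneer sheets → V.1.2; rough → V.1.2.3. Scheduled 27%. Zerath agreement on V.1: wholly obtained → 20% available; Zerath agreement on V.2.1.1: V.1.2.3 not covered; preferential 20%. → 20%.
Line B: coniferous → V.2; plywood → V.2.1; treated → V.2.1.2. Scheduled 27%. Javaros agreement on V.4.2: V.2.1.2 not covered. → 27%.
Line C: beech → V.4; fibreboard → V.4.1; treated → V.4.1.2. Scheduled 17%. Arlenia agreement on V.4.1: wholly obtained → 2% available; preferential 2%. → 2%.
Line D: coniferous → V.2; veneer sheets → V.2.2; rough → V.2.2.1. Scheduled 38%. No special measure applies. → 38%.
Sum: 20% + 27% + 2% + 38% = 87%.

87%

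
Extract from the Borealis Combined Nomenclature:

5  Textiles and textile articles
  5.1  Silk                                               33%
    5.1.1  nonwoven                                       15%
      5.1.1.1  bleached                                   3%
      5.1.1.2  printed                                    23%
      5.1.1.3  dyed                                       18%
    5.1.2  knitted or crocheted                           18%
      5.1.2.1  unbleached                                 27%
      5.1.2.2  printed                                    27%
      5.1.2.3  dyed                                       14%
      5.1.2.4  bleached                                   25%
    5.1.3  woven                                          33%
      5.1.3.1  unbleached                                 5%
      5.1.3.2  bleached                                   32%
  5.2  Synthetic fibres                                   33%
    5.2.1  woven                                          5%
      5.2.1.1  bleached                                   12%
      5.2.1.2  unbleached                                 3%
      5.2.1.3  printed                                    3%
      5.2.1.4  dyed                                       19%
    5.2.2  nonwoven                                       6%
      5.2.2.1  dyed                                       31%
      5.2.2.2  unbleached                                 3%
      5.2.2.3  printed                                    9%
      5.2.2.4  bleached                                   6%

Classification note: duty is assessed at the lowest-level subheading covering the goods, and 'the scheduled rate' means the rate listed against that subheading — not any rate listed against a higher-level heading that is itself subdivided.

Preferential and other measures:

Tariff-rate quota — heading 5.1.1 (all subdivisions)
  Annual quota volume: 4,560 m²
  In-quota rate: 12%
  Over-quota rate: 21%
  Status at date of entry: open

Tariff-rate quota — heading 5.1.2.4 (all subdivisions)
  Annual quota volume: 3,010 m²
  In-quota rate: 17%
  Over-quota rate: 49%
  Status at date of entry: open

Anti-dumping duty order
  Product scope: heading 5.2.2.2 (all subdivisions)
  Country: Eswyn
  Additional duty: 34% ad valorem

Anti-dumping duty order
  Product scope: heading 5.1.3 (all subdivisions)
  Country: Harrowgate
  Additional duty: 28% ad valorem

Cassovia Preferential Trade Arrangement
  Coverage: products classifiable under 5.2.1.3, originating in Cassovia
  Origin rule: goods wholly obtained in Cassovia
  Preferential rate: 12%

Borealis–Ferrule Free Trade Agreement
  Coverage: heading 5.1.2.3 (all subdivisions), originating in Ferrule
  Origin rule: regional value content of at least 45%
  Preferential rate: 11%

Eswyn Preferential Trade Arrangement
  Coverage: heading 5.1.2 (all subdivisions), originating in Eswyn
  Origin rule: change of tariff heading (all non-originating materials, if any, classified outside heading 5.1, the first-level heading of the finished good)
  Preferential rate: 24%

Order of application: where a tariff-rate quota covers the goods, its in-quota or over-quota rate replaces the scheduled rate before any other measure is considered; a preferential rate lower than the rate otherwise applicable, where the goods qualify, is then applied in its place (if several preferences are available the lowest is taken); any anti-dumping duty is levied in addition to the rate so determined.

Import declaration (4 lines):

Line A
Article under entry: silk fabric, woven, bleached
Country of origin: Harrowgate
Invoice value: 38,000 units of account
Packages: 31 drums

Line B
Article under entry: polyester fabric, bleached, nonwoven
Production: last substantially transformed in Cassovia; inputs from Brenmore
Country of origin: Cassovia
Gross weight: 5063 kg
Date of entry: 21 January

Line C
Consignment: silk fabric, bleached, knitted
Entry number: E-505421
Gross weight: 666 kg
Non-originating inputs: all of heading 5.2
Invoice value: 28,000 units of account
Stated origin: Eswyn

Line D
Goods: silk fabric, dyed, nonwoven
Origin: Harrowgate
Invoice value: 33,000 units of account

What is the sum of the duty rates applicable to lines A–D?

95%

Line A: silk → 5.1; woven → 5.1.3; bleached → 5.1.3.2. Scheduled 32%. anti-dumping (Harrowgate, 5.1.3): +28%; total 32% + 28% = 60%. → 60%.
Line B: polyester → 5.2; nonwoven → 5.2.2; bleached → 5.2.2.4. Scheduled 6%. Cassovia agreement on 5.2.1.3: 5.2.2.4 not covered. → 6%.
Line C: silk → 5.1; knitted → 5.1.2; bleached → 5.1.2.4. Scheduled 25%. quota on 5.1.2.4 open → in-quota 17%; Eswyn agreement on 5.1.2: CTH met → 24% available; preference 24% not lower than 17% → no reduction. → 17%.
Line D: silk → 5.1; nonwoven → 5.1.1; dyed → 5.1.1.3. Scheduled 18%. quota on 5.1.1 open → in-quota 12%. → 12%.
Sum: 60% + 6% + 17% + 12% = 95%.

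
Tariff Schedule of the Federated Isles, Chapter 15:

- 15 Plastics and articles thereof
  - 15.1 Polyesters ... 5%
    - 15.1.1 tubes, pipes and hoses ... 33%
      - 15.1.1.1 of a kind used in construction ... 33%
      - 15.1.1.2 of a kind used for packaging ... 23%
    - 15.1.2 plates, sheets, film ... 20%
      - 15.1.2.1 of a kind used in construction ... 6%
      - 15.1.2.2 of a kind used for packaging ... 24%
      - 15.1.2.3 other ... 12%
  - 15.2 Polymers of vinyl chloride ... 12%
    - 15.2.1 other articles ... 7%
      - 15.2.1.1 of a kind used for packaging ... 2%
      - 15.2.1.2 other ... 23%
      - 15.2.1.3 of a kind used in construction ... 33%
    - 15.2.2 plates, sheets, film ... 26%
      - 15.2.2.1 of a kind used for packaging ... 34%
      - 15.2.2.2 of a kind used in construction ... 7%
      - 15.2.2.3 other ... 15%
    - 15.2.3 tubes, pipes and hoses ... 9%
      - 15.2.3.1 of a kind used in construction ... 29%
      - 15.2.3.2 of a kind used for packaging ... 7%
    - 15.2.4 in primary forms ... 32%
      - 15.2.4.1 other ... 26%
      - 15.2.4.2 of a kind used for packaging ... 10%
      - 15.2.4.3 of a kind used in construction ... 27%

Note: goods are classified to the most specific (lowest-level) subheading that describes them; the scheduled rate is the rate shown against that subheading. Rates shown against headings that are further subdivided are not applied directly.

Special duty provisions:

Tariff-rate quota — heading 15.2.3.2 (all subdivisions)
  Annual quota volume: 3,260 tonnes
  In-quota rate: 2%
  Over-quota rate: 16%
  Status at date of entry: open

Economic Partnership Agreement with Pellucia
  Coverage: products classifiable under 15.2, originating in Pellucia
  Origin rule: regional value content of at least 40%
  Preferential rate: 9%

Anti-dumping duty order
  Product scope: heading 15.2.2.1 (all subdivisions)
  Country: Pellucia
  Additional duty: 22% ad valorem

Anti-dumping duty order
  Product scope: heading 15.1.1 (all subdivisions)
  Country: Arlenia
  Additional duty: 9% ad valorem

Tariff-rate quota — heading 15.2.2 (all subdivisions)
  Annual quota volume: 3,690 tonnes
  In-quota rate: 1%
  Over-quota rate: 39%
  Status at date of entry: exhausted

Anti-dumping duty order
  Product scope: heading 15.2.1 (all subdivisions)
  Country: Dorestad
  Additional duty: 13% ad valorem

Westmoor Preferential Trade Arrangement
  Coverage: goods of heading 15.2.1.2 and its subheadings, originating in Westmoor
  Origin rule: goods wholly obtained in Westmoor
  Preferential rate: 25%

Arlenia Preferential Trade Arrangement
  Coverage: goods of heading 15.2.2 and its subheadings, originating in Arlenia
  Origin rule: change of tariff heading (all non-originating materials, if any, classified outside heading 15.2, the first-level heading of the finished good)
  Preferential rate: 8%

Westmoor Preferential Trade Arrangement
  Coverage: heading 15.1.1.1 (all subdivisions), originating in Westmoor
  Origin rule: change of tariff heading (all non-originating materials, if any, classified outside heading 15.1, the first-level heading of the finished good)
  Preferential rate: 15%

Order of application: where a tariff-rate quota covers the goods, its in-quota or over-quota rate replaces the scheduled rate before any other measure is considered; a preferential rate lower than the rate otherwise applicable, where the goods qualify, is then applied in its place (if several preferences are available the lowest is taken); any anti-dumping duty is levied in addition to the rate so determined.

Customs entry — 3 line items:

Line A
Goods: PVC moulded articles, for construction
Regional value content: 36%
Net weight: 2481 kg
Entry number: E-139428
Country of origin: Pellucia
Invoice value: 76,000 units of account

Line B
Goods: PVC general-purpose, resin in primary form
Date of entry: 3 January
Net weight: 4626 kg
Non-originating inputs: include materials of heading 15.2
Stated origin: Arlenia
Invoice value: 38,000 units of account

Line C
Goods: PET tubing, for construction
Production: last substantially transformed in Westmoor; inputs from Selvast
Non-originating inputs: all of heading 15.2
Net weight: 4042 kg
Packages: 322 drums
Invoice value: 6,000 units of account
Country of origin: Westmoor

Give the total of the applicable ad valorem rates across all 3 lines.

Line A: PVC → 15.2; moulded articles → 15.2.1; for construction → 15.2.1.3. Scheduled 33%. Pellucia agreement on 15.2: RVC < 40%. → 33%.
Line B: PVC → 15.2; resin in primary form → 15.2.4; general-purpose → 15.2.4.1. Scheduled 26%. Arlenia agreement on 15.2.2: 15.2.4.1 not covered. → 26%.
Line C: PET → 15.1; tubing → 15.1.1; for construction → 15.1.1.1. Scheduled 33%. Westmoor agreement on 15.2.1.2: 15.1.1.1 not covered; Westmoor agreement on 15.1.1.1: CTH met → 15% available; preferential 15%. → 15%.
Sum: 33% + 26% + 15% = 74%.

74%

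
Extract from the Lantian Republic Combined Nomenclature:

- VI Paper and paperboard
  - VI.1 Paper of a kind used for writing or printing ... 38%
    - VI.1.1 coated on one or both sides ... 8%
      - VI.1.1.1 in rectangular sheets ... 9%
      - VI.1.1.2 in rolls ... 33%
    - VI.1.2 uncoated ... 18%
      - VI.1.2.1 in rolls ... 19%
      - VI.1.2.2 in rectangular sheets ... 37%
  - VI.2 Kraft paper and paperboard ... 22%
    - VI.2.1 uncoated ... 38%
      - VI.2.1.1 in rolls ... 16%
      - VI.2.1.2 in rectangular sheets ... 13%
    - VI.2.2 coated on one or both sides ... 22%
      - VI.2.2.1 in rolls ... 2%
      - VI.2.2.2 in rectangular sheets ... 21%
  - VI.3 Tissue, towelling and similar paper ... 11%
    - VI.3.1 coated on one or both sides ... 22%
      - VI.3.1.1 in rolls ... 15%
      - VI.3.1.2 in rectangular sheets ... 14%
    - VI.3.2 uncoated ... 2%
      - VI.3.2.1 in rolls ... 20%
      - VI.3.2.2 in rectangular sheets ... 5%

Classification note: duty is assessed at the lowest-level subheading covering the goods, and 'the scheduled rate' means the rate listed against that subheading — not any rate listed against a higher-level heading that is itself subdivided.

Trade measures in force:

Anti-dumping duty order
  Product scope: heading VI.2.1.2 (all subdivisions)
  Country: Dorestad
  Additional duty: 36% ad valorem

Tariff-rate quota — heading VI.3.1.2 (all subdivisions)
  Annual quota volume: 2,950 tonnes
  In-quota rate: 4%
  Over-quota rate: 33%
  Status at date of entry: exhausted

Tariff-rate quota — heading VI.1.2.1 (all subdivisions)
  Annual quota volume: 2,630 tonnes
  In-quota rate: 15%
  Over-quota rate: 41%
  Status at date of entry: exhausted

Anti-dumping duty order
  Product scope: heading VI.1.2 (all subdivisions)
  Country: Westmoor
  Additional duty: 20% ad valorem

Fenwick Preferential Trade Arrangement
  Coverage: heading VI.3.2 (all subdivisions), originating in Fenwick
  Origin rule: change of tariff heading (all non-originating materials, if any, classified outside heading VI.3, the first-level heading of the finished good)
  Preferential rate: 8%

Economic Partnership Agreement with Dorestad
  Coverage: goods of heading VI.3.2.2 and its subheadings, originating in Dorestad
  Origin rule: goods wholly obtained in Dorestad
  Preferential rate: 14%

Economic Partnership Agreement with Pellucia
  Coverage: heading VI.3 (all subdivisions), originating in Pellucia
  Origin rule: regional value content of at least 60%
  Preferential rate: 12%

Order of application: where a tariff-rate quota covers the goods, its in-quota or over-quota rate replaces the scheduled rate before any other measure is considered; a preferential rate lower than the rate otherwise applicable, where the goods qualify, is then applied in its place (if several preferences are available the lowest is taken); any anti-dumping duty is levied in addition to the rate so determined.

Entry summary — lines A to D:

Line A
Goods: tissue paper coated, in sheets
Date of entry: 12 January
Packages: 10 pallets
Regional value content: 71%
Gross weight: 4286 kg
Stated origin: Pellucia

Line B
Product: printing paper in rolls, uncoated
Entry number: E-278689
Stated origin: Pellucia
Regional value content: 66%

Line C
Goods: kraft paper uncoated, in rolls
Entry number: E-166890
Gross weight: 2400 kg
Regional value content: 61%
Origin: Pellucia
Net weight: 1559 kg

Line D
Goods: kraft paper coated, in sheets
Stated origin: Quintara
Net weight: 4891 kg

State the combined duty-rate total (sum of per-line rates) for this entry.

90%

Line A: tissue paper → VI.3; coated → VI.3.1; in sheets → VI.3.1.2. Scheduled 14%. quota on VI.3.1.2 exhausted → over-quota 33%; Pellucia agreement on VI.3: RVC ≥ 60% → 12% available; preferential 12%. → 12%.
Line B: printing paper → VI.1; uncoated → VI.1.2; in rolls → VI.1.2.1. Scheduled 19%. quota on VI.1.2.1 exhausted → over-quota 41%; Pellucia agreement on VI.3: VI.1.2.1 not covered. → 41%.
Line C: kraft paper → VI.2; uncoated → VI.2.1; in rolls → VI.2.1.1. Scheduled 16%. Pellucia agreement on VI.3: VI.2.1.1 not covered. → 16%.
Line D: kraft paper → VI.2; coated → VI.2.2; in sheets → VI.2.2.2. Scheduled 21%. No special measure applies. → 21%.
Sum: 12% + 41% + 16% + 21% = 90%.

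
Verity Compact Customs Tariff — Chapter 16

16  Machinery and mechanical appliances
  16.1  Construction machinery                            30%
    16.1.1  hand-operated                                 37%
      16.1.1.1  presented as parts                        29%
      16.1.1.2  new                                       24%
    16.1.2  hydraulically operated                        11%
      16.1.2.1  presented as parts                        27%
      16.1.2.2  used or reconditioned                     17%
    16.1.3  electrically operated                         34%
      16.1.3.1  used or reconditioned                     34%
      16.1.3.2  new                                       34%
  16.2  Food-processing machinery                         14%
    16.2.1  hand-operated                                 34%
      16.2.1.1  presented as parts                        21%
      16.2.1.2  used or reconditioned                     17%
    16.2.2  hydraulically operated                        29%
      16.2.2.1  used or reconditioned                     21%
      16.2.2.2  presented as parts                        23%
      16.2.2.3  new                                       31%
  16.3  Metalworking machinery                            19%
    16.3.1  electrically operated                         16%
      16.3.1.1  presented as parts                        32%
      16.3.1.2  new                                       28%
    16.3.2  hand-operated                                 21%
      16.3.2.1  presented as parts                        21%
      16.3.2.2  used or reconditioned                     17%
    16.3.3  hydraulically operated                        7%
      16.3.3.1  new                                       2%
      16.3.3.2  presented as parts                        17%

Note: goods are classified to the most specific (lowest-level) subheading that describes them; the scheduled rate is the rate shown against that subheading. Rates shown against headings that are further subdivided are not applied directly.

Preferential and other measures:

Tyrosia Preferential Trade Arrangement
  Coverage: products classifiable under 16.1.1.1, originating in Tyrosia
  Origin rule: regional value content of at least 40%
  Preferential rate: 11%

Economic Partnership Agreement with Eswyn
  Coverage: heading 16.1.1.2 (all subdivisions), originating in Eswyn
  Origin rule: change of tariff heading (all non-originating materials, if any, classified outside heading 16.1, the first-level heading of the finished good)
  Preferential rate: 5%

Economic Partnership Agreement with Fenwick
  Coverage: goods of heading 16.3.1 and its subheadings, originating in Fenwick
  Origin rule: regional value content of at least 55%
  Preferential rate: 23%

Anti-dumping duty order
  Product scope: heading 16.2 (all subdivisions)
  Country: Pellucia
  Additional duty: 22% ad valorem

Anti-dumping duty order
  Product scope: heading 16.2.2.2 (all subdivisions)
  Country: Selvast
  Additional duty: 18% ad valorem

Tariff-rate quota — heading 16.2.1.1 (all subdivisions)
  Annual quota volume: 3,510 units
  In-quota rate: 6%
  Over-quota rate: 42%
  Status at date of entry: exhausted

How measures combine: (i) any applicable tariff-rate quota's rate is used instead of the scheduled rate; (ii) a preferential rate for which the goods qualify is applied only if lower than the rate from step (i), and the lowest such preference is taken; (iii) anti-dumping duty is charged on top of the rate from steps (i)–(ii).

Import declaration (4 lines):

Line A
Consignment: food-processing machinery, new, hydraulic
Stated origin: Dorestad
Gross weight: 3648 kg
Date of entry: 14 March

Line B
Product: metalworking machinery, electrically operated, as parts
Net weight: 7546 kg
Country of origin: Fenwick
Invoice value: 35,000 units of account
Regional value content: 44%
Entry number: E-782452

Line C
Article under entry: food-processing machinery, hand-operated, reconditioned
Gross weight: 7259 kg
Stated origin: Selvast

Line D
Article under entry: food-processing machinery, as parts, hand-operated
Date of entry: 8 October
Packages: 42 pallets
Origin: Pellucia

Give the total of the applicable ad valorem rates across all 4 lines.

Line A: food-processing → 16.2; hydraulic → 16.2.2; new → 16.2.2.3. Scheduled 31%. No special measure applies. → 31%.
Line B: metalworking → 16.3; electrically operated → 16.3.1; as parts → 16.3.1.1. Scheduled 32%. Fenwick agreement on 16.3.1: RVC < 55%. → 32%.
Line C: food-processing → 16.2; hand-operated → 16.2.1; reconditioned → 16.2.1.2. Scheduled 17%. No special measure applies. → 17%.
Line D: food-processing → 16.2; hand-operated → 16.2.1; as parts → 16.2.1.1. Scheduled 21%. quota on 16.2.1.1 exhausted → over-quota 42%; anti-dumping (Pellucia, 16.2): +22%; total 42% + 22% = 64%. → 64%.
Sum: 31% + 32% + 17% + 64% = 144%.

144%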